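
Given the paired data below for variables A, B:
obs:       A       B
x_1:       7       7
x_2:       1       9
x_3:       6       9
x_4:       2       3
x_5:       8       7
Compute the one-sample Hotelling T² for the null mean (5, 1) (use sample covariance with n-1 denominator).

Step 1 — sample mean vector:
  mean(A) = (7 + 1 + 6 + 2 + 8) / 5 = 24/5 = 4.8
  mean(B) = (7 + 9 + 9 + 3 + 7) / 5 = 35/5 = 7
  x̄ = (4.8, 7),  deviation x̄ - mu_0 = (4.8, 7) - (5, 1) = (-0.2, 6).

Step 2 — sample covariance matrix, S[i,j] = (1/(n-1)) · Σ_k (x_{k,i} - mean_i) · (x_{k,j} - mean_j), divisor n-1 = 4:
  S[A,A] = ((2.2)·(2.2) + (-3.8)·(-3.8) + (1.2)·(1.2) + (-2.8)·(-2.8) + (3.2)·(3.2)) / 4 = 38.8/4 = 9.7
  S[A,B] = ((2.2)·(0) + (-3.8)·(2) + (1.2)·(2) + (-2.8)·(-4) + (3.2)·(0)) / 4 = 6/4 = 1.5
  S[B,B] = ((0)·(0) + (2)·(2) + (2)·(2) + (-4)·(-4) + (0)·(0)) / 4 = 24/4 = 6
  S = [[9.7, 1.5],
 [1.5, 6]].

Step 3 — invert S. det(S) = 9.7·6 - (1.5)² = 55.95.
  S^{-1} = (1/det) · [[d, -b], [-b, a]] = [[0.1072, -0.0268],
 [-0.0268, 0.1734]].

Step 4 — quadratic form (x̄ - mu_0)^T · S^{-1} · (x̄ - mu_0):
  S^{-1} · (x̄ - mu_0) = (-0.1823, 1.0456),
  (x̄ - mu_0)^T · [...] = (-0.2)·(-0.1823) + (6)·(1.0456) = 6.3099.

Step 5 — scale by n: T² = 5 · 6.3099 = 31.5496.

T² ≈ 31.5496


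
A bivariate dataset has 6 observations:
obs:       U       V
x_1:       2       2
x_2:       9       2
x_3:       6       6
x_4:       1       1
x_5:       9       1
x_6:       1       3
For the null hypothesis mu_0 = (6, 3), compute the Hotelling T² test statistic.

Step 1 — sample mean vector:
  mean(U) = (2 + 9 + 6 + 1 + 9 + 1) / 6 = 28/6 = 4.6667
  mean(V) = (2 + 2 + 6 + 1 + 1 + 3) / 6 = 15/6 = 2.5
  x̄ = (4.6667, 2.5),  deviation x̄ - mu_0 = (4.6667, 2.5) - (6, 3) = (-1.3333, -0.5).

Step 2 — sample covariance matrix, S[i,j] = (1/(n-1)) · Σ_k (x_{k,i} - mean_i) · (x_{k,j} - mean_j), divisor n-1 = 5:
  S[U,U] = ((-2.6667)·(-2.6667) + (4.3333)·(4.3333) + (1.3333)·(1.3333) + (-3.6667)·(-3.6667) + (4.3333)·(4.3333) + (-3.6667)·(-3.6667)) / 5 = 73.3333/5 = 14.6667
  S[U,V] = ((-2.6667)·(-0.5) + (4.3333)·(-0.5) + (1.3333)·(3.5) + (-3.6667)·(-1.5) + (4.3333)·(-1.5) + (-3.6667)·(0.5)) / 5 = 1/5 = 0.2
  S[V,V] = ((-0.5)·(-0.5) + (-0.5)·(-0.5) + (3.5)·(3.5) + (-1.5)·(-1.5) + (-1.5)·(-1.5) + (0.5)·(0.5)) / 5 = 17.5/5 = 3.5
  S = [[14.6667, 0.2],
 [0.2, 3.5]].

Step 3 — invert S. det(S) = 14.6667·3.5 - (0.2)² = 51.2933.
  S^{-1} = (1/det) · [[d, -b], [-b, a]] = [[0.0682, -0.0039],
 [-0.0039, 0.2859]].

Step 4 — quadratic form (x̄ - mu_0)^T · S^{-1} · (x̄ - mu_0):
  S^{-1} · (x̄ - mu_0) = (-0.089, -0.1378),
  (x̄ - mu_0)^T · [...] = (-1.3333)·(-0.089) + (-0.5)·(-0.1378) = 0.1876.

Step 5 — scale by n: T² = 6 · 0.1876 = 1.1256.

T² ≈ 1.1256


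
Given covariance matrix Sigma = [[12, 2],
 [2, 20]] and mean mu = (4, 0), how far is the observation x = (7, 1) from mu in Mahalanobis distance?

Step 1 — centre the observation: (x - mu) = (3, 1).

Step 2 — invert Sigma. det(Sigma) = 12·20 - (2)² = 236.
  Sigma^{-1} = (1/det) · [[d, -b], [-b, a]] = [[0.0847, -0.0085],
 [-0.0085, 0.0508]].

Step 3 — form the quadratic (x - mu)^T · Sigma^{-1} · (x - mu):
  Sigma^{-1} · (x - mu) = (0.2458, 0.0254).
  (x - mu)^T · [Sigma^{-1} · (x - mu)] = (3)·(0.2458) + (1)·(0.0254) = 0.7627.

Step 4 — take square root: d = √(0.7627) ≈ 0.8733.

d(x, mu) = √(0.7627) ≈ 0.8733


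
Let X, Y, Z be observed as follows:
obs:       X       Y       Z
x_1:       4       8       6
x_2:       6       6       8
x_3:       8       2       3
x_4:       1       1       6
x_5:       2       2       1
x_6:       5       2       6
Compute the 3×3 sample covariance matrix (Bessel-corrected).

Step 1 — column means:
  mean(X) = (4 + 6 + 8 + 1 + 2 + 5) / 6 = 26/6 = 4.3333
  mean(Y) = (8 + 6 + 2 + 1 + 2 + 2) / 6 = 21/6 = 3.5
  mean(Z) = (6 + 8 + 3 + 6 + 1 + 6) / 6 = 30/6 = 5

Step 2 — sample covariance S[i,j] = (1/(n-1)) · Σ_k (x_{k,i} - mean_i) · (x_{k,j} - mean_j), with n-1 = 5.
  S[X,X] = ((-0.3333)·(-0.3333) + (1.6667)·(1.6667) + (3.6667)·(3.6667) + (-3.3333)·(-3.3333) + (-2.3333)·(-2.3333) + (0.6667)·(0.6667)) / 5 = 33.3333/5 = 6.6667
  S[X,Y] = ((-0.3333)·(4.5) + (1.6667)·(2.5) + (3.6667)·(-1.5) + (-3.3333)·(-2.5) + (-2.3333)·(-1.5) + (0.6667)·(-1.5)) / 5 = 8/5 = 1.6
  S[X,Z] = ((-0.3333)·(1) + (1.6667)·(3) + (3.6667)·(-2) + (-3.3333)·(1) + (-2.3333)·(-4) + (0.6667)·(1)) / 5 = 4/5 = 0.8
  S[Y,Y] = ((4.5)·(4.5) + (2.5)·(2.5) + (-1.5)·(-1.5) + (-2.5)·(-2.5) + (-1.5)·(-1.5) + (-1.5)·(-1.5)) / 5 = 39.5/5 = 7.9
  S[Y,Z] = ((4.5)·(1) + (2.5)·(3) + (-1.5)·(-2) + (-2.5)·(1) + (-1.5)·(-4) + (-1.5)·(1)) / 5 = 17/5 = 3.4
  S[Z,Z] = ((1)·(1) + (3)·(3) + (-2)·(-2) + (1)·(1) + (-4)·(-4) + (1)·(1)) / 5 = 32/5 = 6.4

S is symmetric (S[j,i] = S[i,j]). Assembling:

S = [[6.6667, 1.6, 0.8],
 [1.6, 7.9, 3.4],
 [0.8, 3.4, 6.4]]


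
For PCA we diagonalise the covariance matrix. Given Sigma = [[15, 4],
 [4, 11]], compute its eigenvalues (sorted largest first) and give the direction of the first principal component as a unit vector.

Step 1 — characteristic polynomial of 2×2 Sigma:
  det(Sigma - λI) = λ² - trace · λ + det = 0.
  trace = 15 + 11 = 26, det = 15·11 - (4)² = 149.
Step 2 — discriminant:
  Δ = trace² - 4·det = 676 - 596 = 80.
Step 3 — eigenvalues:
  λ = (trace ± √Δ)/2 = (26 ± 8.9443)/2,
  λ_1 = 17.4721,  λ_2 = 8.5279.

Step 4 — unit eigenvector for λ_1: solve (Sigma - λ_1 I)v = 0. First row:
  (15 - 17.4721)·v_x + (4)·v_y = 0, i.e. (-2.4721)·v_x + (4)·v_y = 0,
  so v ∝ (b, λ_1 - a) = (4, 2.4721) = u.
  ||u|| = √((4)² + (2.4721)²) = √(22.1115) ≈ 4.7023,
  v_1 = u/||u|| ≈ (0.8507, 0.5257) (||v_1|| = 1).

λ_1 = 17.4721,  λ_2 = 8.5279;  v_1 ≈ (0.8507, 0.5257)


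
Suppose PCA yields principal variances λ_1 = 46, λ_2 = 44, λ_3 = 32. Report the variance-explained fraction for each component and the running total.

Step 1 — total variance = trace(Sigma) = Σ λ_i = 46 + 44 + 32 = 122.

Step 2 — fraction explained by component i = λ_i / Σ λ:
  PC1: 46/122 = 0.377
  PC2: 44/122 = 0.3607
  PC3: 32/122 = 0.2623

Step 3 — cumulative fraction after k components = (λ_1 + ... + λ_k) / Σ λ:
  k = 1: 46/122 = 0.377
  k = 2: (46 + 44)/122 = 90/122 = 0.7377
  k = 3: (46 + 44 + 32)/122 = 122/122 = 1

Summary (fraction, with percent):

explained: PC1 0.377 (37.7%), PC2 0.3607 (36.07%), PC3 0.2623 (26.23%);  cumulative: 0.377, 0.7377, 1


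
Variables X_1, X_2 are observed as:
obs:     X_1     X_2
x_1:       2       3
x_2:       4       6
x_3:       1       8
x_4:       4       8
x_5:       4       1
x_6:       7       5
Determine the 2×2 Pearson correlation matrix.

Step 1 — column means:
  mean(X_1) = (2 + 4 + 1 + 4 + 4 + 7) / 6 = 22/6 = 3.6667
  mean(X_2) = (3 + 6 + 8 + 8 + 1 + 5) / 6 = 31/6 = 5.1667

Step 2 — sample variances and covariances s[i,j] = (1/(n-1)) · Σ_k (x_{k,i} - mean_i) · (x_{k,j} - mean_j), with n-1 = 5:
  s[X_1,X_1] = ((-1.6667)·(-1.6667) + (0.3333)·(0.3333) + (-2.6667)·(-2.6667) + (0.3333)·(0.3333) + (0.3333)·(0.3333) + (3.3333)·(3.3333)) / 5 = 21.3333/5 = 4.2667
  s[X_1,X_2] = ((-1.6667)·(-2.1667) + (0.3333)·(0.8333) + (-2.6667)·(2.8333) + (0.3333)·(2.8333) + (0.3333)·(-4.1667) + (3.3333)·(-0.1667)) / 5 = -4.6667/5 = -0.9333
  s[X_2,X_2] = ((-2.1667)·(-2.1667) + (0.8333)·(0.8333) + (2.8333)·(2.8333) + (2.8333)·(2.8333) + (-4.1667)·(-4.1667) + (-0.1667)·(-0.1667)) / 5 = 38.8333/5 = 7.7667
  Sample standard deviations s_i = √(s[i,i]):
  s(X_1) = √(4.2667) = 2.0656
  s(X_2) = √(7.7667) = 2.7869

Step 3 — r_{ij} = s_{ij} / (s_i · s_j):
  r[X_1,X_1] = 1 (diagonal).
  r[X_1,X_2] = -0.9333 / (2.0656 · 2.7869) = -0.9333 / 5.7565 = -0.1621
  r[X_2,X_2] = 1 (diagonal).

R is symmetric with unit diagonal. Assembling:

R = [[1, -0.1621],
 [-0.1621, 1]]


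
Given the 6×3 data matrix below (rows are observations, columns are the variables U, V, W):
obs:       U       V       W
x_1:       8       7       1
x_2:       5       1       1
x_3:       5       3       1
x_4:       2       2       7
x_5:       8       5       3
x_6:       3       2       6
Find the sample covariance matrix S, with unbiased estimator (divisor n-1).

Step 1 — column means:
  mean(U) = (8 + 5 + 5 + 2 + 8 + 3) / 6 = 31/6 = 5.1667
  mean(V) = (7 + 1 + 3 + 2 + 5 + 2) / 6 = 20/6 = 3.3333
  mean(W) = (1 + 1 + 1 + 7 + 3 + 6) / 6 = 19/6 = 3.1667

Step 2 — sample covariance S[i,j] = (1/(n-1)) · Σ_k (x_{k,i} - mean_i) · (x_{k,j} - mean_j), with n-1 = 5.
  S[U,U] = ((2.8333)·(2.8333) + (-0.1667)·(-0.1667) + (-0.1667)·(-0.1667) + (-3.1667)·(-3.1667) + (2.8333)·(2.8333) + (-2.1667)·(-2.1667)) / 5 = 30.8333/5 = 6.1667
  S[U,V] = ((2.8333)·(3.6667) + (-0.1667)·(-2.3333) + (-0.1667)·(-0.3333) + (-3.1667)·(-1.3333) + (2.8333)·(1.6667) + (-2.1667)·(-1.3333)) / 5 = 22.6667/5 = 4.5333
  S[U,W] = ((2.8333)·(-2.1667) + (-0.1667)·(-2.1667) + (-0.1667)·(-2.1667) + (-3.1667)·(3.8333) + (2.8333)·(-0.1667) + (-2.1667)·(2.8333)) / 5 = -24.1667/5 = -4.8333
  S[V,V] = ((3.6667)·(3.6667) + (-2.3333)·(-2.3333) + (-0.3333)·(-0.3333) + (-1.3333)·(-1.3333) + (1.6667)·(1.6667) + (-1.3333)·(-1.3333)) / 5 = 25.3333/5 = 5.0667
  S[V,W] = ((3.6667)·(-2.1667) + (-2.3333)·(-2.1667) + (-0.3333)·(-2.1667) + (-1.3333)·(3.8333) + (1.6667)·(-0.1667) + (-1.3333)·(2.8333)) / 5 = -11.3333/5 = -2.2667
  S[W,W] = ((-2.1667)·(-2.1667) + (-2.1667)·(-2.1667) + (-2.1667)·(-2.1667) + (3.8333)·(3.8333) + (-0.1667)·(-0.1667) + (2.8333)·(2.8333)) / 5 = 36.8333/5 = 7.3667

S is symmetric (S[j,i] = S[i,j]). Assembling:

S = [[6.1667, 4.5333, -4.8333],
 [4.5333, 5.0667, -2.2667],
 [-4.8333, -2.2667, 7.3667]]


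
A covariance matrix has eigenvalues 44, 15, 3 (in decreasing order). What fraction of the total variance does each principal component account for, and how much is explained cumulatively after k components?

Step 1 — total variance = trace(Sigma) = Σ λ_i = 44 + 15 + 3 = 62.

Step 2 — fraction explained by component i = λ_i / Σ λ:
  PC1: 44/62 = 0.7097
  PC2: 15/62 = 0.2419
  PC3: 3/62 = 0.0484

Step 3 — cumulative fraction after k components = (λ_1 + ... + λ_k) / Σ λ:
  k = 1: 44/62 = 0.7097
  k = 2: (44 + 15)/62 = 59/62 = 0.9516
  k = 3: (44 + 15 + 3)/62 = 62/62 = 1

Summary (fraction, with percent):

explained: PC1 0.7097 (70.97%), PC2 0.2419 (24.19%), PC3 0.0484 (4.84%);  cumulative: 0.7097, 0.9516, 1


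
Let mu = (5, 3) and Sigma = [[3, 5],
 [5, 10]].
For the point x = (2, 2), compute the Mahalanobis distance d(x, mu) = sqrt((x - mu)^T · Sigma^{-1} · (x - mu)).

Step 1 — centre the observation: (x - mu) = (-3, -1).

Step 2 — invert Sigma. det(Sigma) = 3·10 - (5)² = 5.
  Sigma^{-1} = (1/det) · [[d, -b], [-b, a]] = [[2, -1],
 [-1, 0.6]].

Step 3 — form the quadratic (x - mu)^T · Sigma^{-1} · (x - mu):
  Sigma^{-1} · (x - mu) = (-5, 2.4).
  (x - mu)^T · [Sigma^{-1} · (x - mu)] = (-3)·(-5) + (-1)·(2.4) = 12.6.

Step 4 — take square root: d = √(12.6) ≈ 3.5496.

d(x, mu) = √(12.6) ≈ 3.5496


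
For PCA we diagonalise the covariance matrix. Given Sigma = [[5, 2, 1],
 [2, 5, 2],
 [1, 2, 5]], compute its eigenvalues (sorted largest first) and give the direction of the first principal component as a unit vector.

Step 1 — characteristic polynomial p(λ) = det(λI - Sigma) = λ³ - tr·λ² + c_1·λ - det, where tr = trace, c_1 = sum of the principal 2×2 minors, det = det(Sigma):
  tr = 5 + 5 + 5 = 15,
  c_1 = (5·5 - (2)²) + (5·5 - (1)²) + (5·5 - (2)²) = 21 + 24 + 21 = 66,
  det = 5·(5·5 - (2)²) - (2)·((2)·5 - (2)·(1)) + (1)·((2)·(2) - 5·(1)) = 5·(21) - (2)·(8) + (1)·(-1) = 88.
  So p(λ) = λ³ - 15λ² + 66λ - 88.
Step 2 — look for an integer root (rational root theorem: any rational root is an integer divisor of 88). Testing λ = 4:
  p(4) = 64 - 240 + 264 - 88 = 0  ✓
  Dividing out (λ - 4): p(λ) = (λ - 4)(λ² - 11λ + 22).
Step 3 — remaining eigenvalues from the quadratic λ² - 11λ + 22 = 0:
  Δ = 11² - 4·22 = 121 - 88 = 33,  λ = (11 ± √33)/2 = (11 ± 5.7446)/2 ≈ 8.3723 or 2.6277.
  Sorted: λ_1 = 8.3723,  λ_2 = 4,  λ_3 = 2.6277  (check: sum = 15 = tr ✓).

Step 4 — unit eigenvector for λ_1 ≈ 8.3723: v spans the null space of (Sigma - λ_1 I), whose rows are
  r_1 = (-3.3723, 2, 1),  r_2 = (2, -3.3723, 2),  r_3 = (1, 2, -3.3723).
  v is orthogonal to every row, so take v ∝ r_1 × r_2 = ((2)·(2) - (1)·(-3.3723), (1)·(2) - (-3.3723)·(2), (-3.3723)·(-3.3723) - (2)·(2)) ≈ (7.3723, 8.7446, 7.3723).
  Let u = (7.3723, 8.7446, 7.3723).
  ||u|| = √((7.3723)² + (8.7446)² + (7.3723)²) = √(185.1684) ≈ 13.6077,  v_1 = u/||u|| ≈ (0.5418, 0.6426, 0.5418) (||v_1|| = 1).

λ_1 = 8.3723,  λ_2 = 4,  λ_3 = 2.6277;  v_1 ≈ (0.5418, 0.6426, 0.5418)


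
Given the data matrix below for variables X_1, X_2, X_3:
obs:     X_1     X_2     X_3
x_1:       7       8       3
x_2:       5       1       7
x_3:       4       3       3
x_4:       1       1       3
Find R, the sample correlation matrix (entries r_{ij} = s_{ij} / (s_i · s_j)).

Step 1 — column means:
  mean(X_1) = (7 + 5 + 4 + 1) / 4 = 17/4 = 4.25
  mean(X_2) = (8 + 1 + 3 + 1) / 4 = 13/4 = 3.25
  mean(X_3) = (3 + 7 + 3 + 3) / 4 = 16/4 = 4

Step 2 — sample variances and covariances s[i,j] = (1/(n-1)) · Σ_k (x_{k,i} - mean_i) · (x_{k,j} - mean_j), with n-1 = 3:
  s[X_1,X_1] = ((2.75)·(2.75) + (0.75)·(0.75) + (-0.25)·(-0.25) + (-3.25)·(-3.25)) / 3 = 18.75/3 = 6.25
  s[X_1,X_2] = ((2.75)·(4.75) + (0.75)·(-2.25) + (-0.25)·(-0.25) + (-3.25)·(-2.25)) / 3 = 18.75/3 = 6.25
  s[X_1,X_3] = ((2.75)·(-1) + (0.75)·(3) + (-0.25)·(-1) + (-3.25)·(-1)) / 3 = 3/3 = 1
  s[X_2,X_2] = ((4.75)·(4.75) + (-2.25)·(-2.25) + (-0.25)·(-0.25) + (-2.25)·(-2.25)) / 3 = 32.75/3 = 10.9167
  s[X_2,X_3] = ((4.75)·(-1) + (-2.25)·(3) + (-0.25)·(-1) + (-2.25)·(-1)) / 3 = -9/3 = -3
  s[X_3,X_3] = ((-1)·(-1) + (3)·(3) + (-1)·(-1) + (-1)·(-1)) / 3 = 12/3 = 4
  Sample standard deviations s_i = √(s[i,i]):
  s(X_1) = √(6.25) = 2.5
  s(X_2) = √(10.9167) = 3.304
  s(X_3) = √(4) = 2

Step 3 — r_{ij} = s_{ij} / (s_i · s_j):
  r[X_1,X_1] = 1 (diagonal).
  r[X_1,X_2] = 6.25 / (2.5 · 3.304) = 6.25 / 8.2601 = 0.7566
  r[X_1,X_3] = 1 / (2.5 · 2) = 1 / 5 = 0.2
  r[X_2,X_2] = 1 (diagonal).
  r[X_2,X_3] = -3 / (3.304 · 2) = -3 / 6.6081 = -0.454
  r[X_3,X_3] = 1 (diagonal).

R is symmetric with unit diagonal. Assembling:

R = [[1, 0.7566, 0.2],
 [0.7566, 1, -0.454],
 [0.2, -0.454, 1]]


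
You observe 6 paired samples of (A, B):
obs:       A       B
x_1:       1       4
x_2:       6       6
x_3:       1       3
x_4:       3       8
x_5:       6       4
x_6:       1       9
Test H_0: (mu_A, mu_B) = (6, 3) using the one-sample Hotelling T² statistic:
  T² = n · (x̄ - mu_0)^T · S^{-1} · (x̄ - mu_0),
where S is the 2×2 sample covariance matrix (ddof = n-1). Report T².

Step 1 — sample mean vector:
  mean(A) = (1 + 6 + 1 + 3 + 6 + 1) / 6 = 18/6 = 3
  mean(B) = (4 + 6 + 3 + 8 + 4 + 9) / 6 = 34/6 = 5.6667
  x̄ = (3, 5.6667),  deviation x̄ - mu_0 = (3, 5.6667) - (6, 3) = (-3, 2.6667).

Step 2 — sample covariance matrix, S[i,j] = (1/(n-1)) · Σ_k (x_{k,i} - mean_i) · (x_{k,j} - mean_j), divisor n-1 = 5:
  S[A,A] = ((-2)·(-2) + (3)·(3) + (-2)·(-2) + (0)·(0) + (3)·(3) + (-2)·(-2)) / 5 = 30/5 = 6
  S[A,B] = ((-2)·(-1.6667) + (3)·(0.3333) + (-2)·(-2.6667) + (0)·(2.3333) + (3)·(-1.6667) + (-2)·(3.3333)) / 5 = -2/5 = -0.4
  S[B,B] = ((-1.6667)·(-1.6667) + (0.3333)·(0.3333) + (-2.6667)·(-2.6667) + (2.3333)·(2.3333) + (-1.6667)·(-1.6667) + (3.3333)·(3.3333)) / 5 = 29.3333/5 = 5.8667
  S = [[6, -0.4],
 [-0.4, 5.8667]].

Step 3 — invert S. det(S) = 6·5.8667 - (-0.4)² = 35.04.
  S^{-1} = (1/det) · [[d, -b], [-b, a]] = [[0.1674, 0.0114],
 [0.0114, 0.1712]].

Step 4 — quadratic form (x̄ - mu_0)^T · S^{-1} · (x̄ - mu_0):
  S^{-1} · (x̄ - mu_0) = (-0.4718, 0.4224),
  (x̄ - mu_0)^T · [...] = (-3)·(-0.4718) + (2.6667)·(0.4224) = 2.5419.

Step 5 — scale by n: T² = 6 · 2.5419 = 15.2511.

T² ≈ 15.2511


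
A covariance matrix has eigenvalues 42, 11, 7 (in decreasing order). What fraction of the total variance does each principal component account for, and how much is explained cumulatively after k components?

Step 1 — total variance = trace(Sigma) = Σ λ_i = 42 + 11 + 7 = 60.

Step 2 — fraction explained by component i = λ_i / Σ λ:
  PC1: 42/60 = 0.7
  PC2: 11/60 = 0.1833
  PC3: 7/60 = 0.1167

Step 3 — cumulative fraction after k components = (λ_1 + ... + λ_k) / Σ λ:
  k = 1: 42/60 = 0.7
  k = 2: (42 + 11)/60 = 53/60 = 0.8833
  k = 3: (42 + 11 + 7)/60 = 60/60 = 1

Summary (fraction, with percent):

explained: PC1 0.7 (70%), PC2 0.1833 (18.33%), PC3 0.1167 (11.67%);  cumulative: 0.7, 0.8833, 1


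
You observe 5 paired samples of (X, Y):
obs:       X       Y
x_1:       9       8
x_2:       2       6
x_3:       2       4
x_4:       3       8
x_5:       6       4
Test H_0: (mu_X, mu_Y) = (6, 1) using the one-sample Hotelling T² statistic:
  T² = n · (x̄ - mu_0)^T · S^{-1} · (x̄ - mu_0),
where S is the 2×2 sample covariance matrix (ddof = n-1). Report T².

Step 1 — sample mean vector:
  mean(X) = (9 + 2 + 2 + 3 + 6) / 5 = 22/5 = 4.4
  mean(Y) = (8 + 6 + 4 + 8 + 4) / 5 = 30/5 = 6
  x̄ = (4.4, 6),  deviation x̄ - mu_0 = (4.4, 6) - (6, 1) = (-1.6, 5).

Step 2 — sample covariance matrix, S[i,j] = (1/(n-1)) · Σ_k (x_{k,i} - mean_i) · (x_{k,j} - mean_j), divisor n-1 = 4:
  S[X,X] = ((4.6)·(4.6) + (-2.4)·(-2.4) + (-2.4)·(-2.4) + (-1.4)·(-1.4) + (1.6)·(1.6)) / 4 = 37.2/4 = 9.3
  S[X,Y] = ((4.6)·(2) + (-2.4)·(0) + (-2.4)·(-2) + (-1.4)·(2) + (1.6)·(-2)) / 4 = 8/4 = 2
  S[Y,Y] = ((2)·(2) + (0)·(0) + (-2)·(-2) + (2)·(2) + (-2)·(-2)) / 4 = 16/4 = 4
  S = [[9.3, 2],
 [2, 4]].

Step 3 — invert S. det(S) = 9.3·4 - (2)² = 33.2.
  S^{-1} = (1/det) · [[d, -b], [-b, a]] = [[0.1205, -0.0602],
 [-0.0602, 0.2801]].

Step 4 — quadratic form (x̄ - mu_0)^T · S^{-1} · (x̄ - mu_0):
  S^{-1} · (x̄ - mu_0) = (-0.494, 1.497),
  (x̄ - mu_0)^T · [...] = (-1.6)·(-0.494) + (5)·(1.497) = 8.2753.

Step 5 — scale by n: T² = 5 · 8.2753 = 41.3765.

T² ≈ 41.3765


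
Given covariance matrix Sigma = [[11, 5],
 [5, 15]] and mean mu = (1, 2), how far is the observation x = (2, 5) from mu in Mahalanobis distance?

Step 1 — centre the observation: (x - mu) = (1, 3).

Step 2 — invert Sigma. det(Sigma) = 11·15 - (5)² = 140.
  Sigma^{-1} = (1/det) · [[d, -b], [-b, a]] = [[0.1071, -0.0357],
 [-0.0357, 0.0786]].

Step 3 — form the quadratic (x - mu)^T · Sigma^{-1} · (x - mu):
  Sigma^{-1} · (x - mu) = (0, 0.2).
  (x - mu)^T · [Sigma^{-1} · (x - mu)] = (1)·(0) + (3)·(0.2) = 0.6.

Step 4 — take square root: d = √(0.6) ≈ 0.7746.

d(x, mu) = √(0.6) ≈ 0.7746


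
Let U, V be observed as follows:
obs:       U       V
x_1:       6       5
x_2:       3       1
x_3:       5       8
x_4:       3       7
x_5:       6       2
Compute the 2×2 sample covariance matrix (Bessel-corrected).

Step 1 — column means:
  mean(U) = (6 + 3 + 5 + 3 + 6) / 5 = 23/5 = 4.6
  mean(V) = (5 + 1 + 8 + 7 + 2) / 5 = 23/5 = 4.6

Step 2 — sample covariance S[i,j] = (1/(n-1)) · Σ_k (x_{k,i} - mean_i) · (x_{k,j} - mean_j), with n-1 = 4.
  S[U,U] = ((1.4)·(1.4) + (-1.6)·(-1.6) + (0.4)·(0.4) + (-1.6)·(-1.6) + (1.4)·(1.4)) / 4 = 9.2/4 = 2.3
  S[U,V] = ((1.4)·(0.4) + (-1.6)·(-3.6) + (0.4)·(3.4) + (-1.6)·(2.4) + (1.4)·(-2.6)) / 4 = 0.2/4 = 0.05
  S[V,V] = ((0.4)·(0.4) + (-3.6)·(-3.6) + (3.4)·(3.4) + (2.4)·(2.4) + (-2.6)·(-2.6)) / 4 = 37.2/4 = 9.3

S is symmetric (S[j,i] = S[i,j]). Assembling:

S = [[2.3, 0.05],
 [0.05, 9.3]]


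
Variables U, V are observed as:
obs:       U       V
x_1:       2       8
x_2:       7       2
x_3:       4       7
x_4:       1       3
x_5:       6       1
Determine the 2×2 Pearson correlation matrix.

Step 1 — column means:
  mean(U) = (2 + 7 + 4 + 1 + 6) / 5 = 20/5 = 4
  mean(V) = (8 + 2 + 7 + 3 + 1) / 5 = 21/5 = 4.2

Step 2 — sample variances and covariances s[i,j] = (1/(n-1)) · Σ_k (x_{k,i} - mean_i) · (x_{k,j} - mean_j), with n-1 = 4:
  s[U,U] = ((-2)·(-2) + (3)·(3) + (0)·(0) + (-3)·(-3) + (2)·(2)) / 4 = 26/4 = 6.5
  s[U,V] = ((-2)·(3.8) + (3)·(-2.2) + (0)·(2.8) + (-3)·(-1.2) + (2)·(-3.2)) / 4 = -17/4 = -4.25
  s[V,V] = ((3.8)·(3.8) + (-2.2)·(-2.2) + (2.8)·(2.8) + (-1.2)·(-1.2) + (-3.2)·(-3.2)) / 4 = 38.8/4 = 9.7
  Sample standard deviations s_i = √(s[i,i]):
  s(U) = √(6.5) = 2.5495
  s(V) = √(9.7) = 3.1145

Step 3 — r_{ij} = s_{ij} / (s_i · s_j):
  r[U,U] = 1 (diagonal).
  r[U,V] = -4.25 / (2.5495 · 3.1145) = -4.25 / 7.9404 = -0.5352
  r[V,V] = 1 (diagonal).

R is symmetric with unit diagonal. Assembling:

R = [[1, -0.5352],
 [-0.5352, 1]]


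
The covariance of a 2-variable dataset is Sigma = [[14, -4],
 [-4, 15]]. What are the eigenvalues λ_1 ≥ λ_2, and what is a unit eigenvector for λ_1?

Step 1 — characteristic polynomial of 2×2 Sigma:
  det(Sigma - λI) = λ² - trace · λ + det = 0.
  trace = 14 + 15 = 29, det = 14·15 - (-4)² = 194.
Step 2 — discriminant:
  Δ = trace² - 4·det = 841 - 776 = 65.
Step 3 — eigenvalues:
  λ = (trace ± √Δ)/2 = (29 ± 8.0623)/2,
  λ_1 = 18.5311,  λ_2 = 10.4689.

Step 4 — unit eigenvector for λ_1: solve (Sigma - λ_1 I)v = 0. First row:
  (14 - 18.5311)·v_x + (-4)·v_y = 0, i.e. (-4.5311)·v_x + (-4)·v_y = 0,
  so v ∝ (b, λ_1 - a) = (-4, 4.5311); multiply by -1 so the first entry is positive: u = (4, -4.5311).
  ||u|| = √((4)² + (-4.5311)²) = √(36.5311) ≈ 6.0441,
  v_1 = u/||u|| ≈ (0.6618, -0.7497) (||v_1|| = 1).

λ_1 = 18.5311,  λ_2 = 10.4689;  v_1 ≈ (0.6618, -0.7497)


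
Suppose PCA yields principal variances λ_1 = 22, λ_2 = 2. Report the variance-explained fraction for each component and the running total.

Step 1 — total variance = trace(Sigma) = Σ λ_i = 22 + 2 = 24.

Step 2 — fraction explained by component i = λ_i / Σ λ:
  PC1: 22/24 = 0.9167
  PC2: 2/24 = 0.0833

Step 3 — cumulative fraction after k components = (λ_1 + ... + λ_k) / Σ λ:
  k = 1: 22/24 = 0.9167
  k = 2: (22 + 2)/24 = 24/24 = 1

Summary (fraction, with percent):

explained: PC1 0.9167 (91.67%), PC2 0.0833 (8.33%);  cumulative: 0.9167, 1


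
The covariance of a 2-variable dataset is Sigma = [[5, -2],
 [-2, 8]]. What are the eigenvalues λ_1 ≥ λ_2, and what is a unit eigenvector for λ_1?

Step 1 — characteristic polynomial of 2×2 Sigma:
  det(Sigma - λI) = λ² - trace · λ + det = 0.
  trace = 5 + 8 = 13, det = 5·8 - (-2)² = 36.
Step 2 — discriminant:
  Δ = trace² - 4·det = 169 - 144 = 25.
Step 3 — eigenvalues:
  λ = (trace ± √Δ)/2 = (13 ± 5)/2,
  λ_1 = 9,  λ_2 = 4.

Step 4 — unit eigenvector for λ_1: solve (Sigma - λ_1 I)v = 0. First row:
  (5 - 9)·v_x + (-2)·v_y = 0, i.e. (-4)·v_x + (-2)·v_y = 0,
  so v ∝ (b, λ_1 - a) = (-2, 4); multiply by -1 so the first entry is positive: u = (2, -4).
  ||u|| = √((2)² + (-4)²) = √(20) ≈ 4.4721,
  v_1 = u/||u|| ≈ (0.4472, -0.8944) (||v_1|| = 1).

λ_1 = 9,  λ_2 = 4;  v_1 ≈ (0.4472, -0.8944)


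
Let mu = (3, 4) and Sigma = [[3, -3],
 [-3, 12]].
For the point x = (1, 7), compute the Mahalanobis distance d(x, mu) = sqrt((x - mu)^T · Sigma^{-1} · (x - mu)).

Step 1 — centre the observation: (x - mu) = (-2, 3).

Step 2 — invert Sigma. det(Sigma) = 3·12 - (-3)² = 27.
  Sigma^{-1} = (1/det) · [[d, -b], [-b, a]] = [[0.4444, 0.1111],
 [0.1111, 0.1111]].

Step 3 — form the quadratic (x - mu)^T · Sigma^{-1} · (x - mu):
  Sigma^{-1} · (x - mu) = (-0.5556, 0.1111).
  (x - mu)^T · [Sigma^{-1} · (x - mu)] = (-2)·(-0.5556) + (3)·(0.1111) = 1.4444.

Step 4 — take square root: d = √(1.4444) ≈ 1.2019.

d(x, mu) = √(1.4444) ≈ 1.2019


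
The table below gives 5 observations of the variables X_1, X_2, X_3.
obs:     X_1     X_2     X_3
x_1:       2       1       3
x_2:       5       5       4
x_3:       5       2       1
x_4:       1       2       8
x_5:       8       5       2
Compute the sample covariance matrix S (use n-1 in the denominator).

Step 1 — column means:
  mean(X_1) = (2 + 5 + 5 + 1 + 8) / 5 = 21/5 = 4.2
  mean(X_2) = (1 + 5 + 2 + 2 + 5) / 5 = 15/5 = 3
  mean(X_3) = (3 + 4 + 1 + 8 + 2) / 5 = 18/5 = 3.6

Step 2 — sample covariance S[i,j] = (1/(n-1)) · Σ_k (x_{k,i} - mean_i) · (x_{k,j} - mean_j), with n-1 = 4.
  S[X_1,X_1] = ((-2.2)·(-2.2) + (0.8)·(0.8) + (0.8)·(0.8) + (-3.2)·(-3.2) + (3.8)·(3.8)) / 4 = 30.8/4 = 7.7
  S[X_1,X_2] = ((-2.2)·(-2) + (0.8)·(2) + (0.8)·(-1) + (-3.2)·(-1) + (3.8)·(2)) / 4 = 16/4 = 4
  S[X_1,X_3] = ((-2.2)·(-0.6) + (0.8)·(0.4) + (0.8)·(-2.6) + (-3.2)·(4.4) + (3.8)·(-1.6)) / 4 = -20.6/4 = -5.15
  S[X_2,X_2] = ((-2)·(-2) + (2)·(2) + (-1)·(-1) + (-1)·(-1) + (2)·(2)) / 4 = 14/4 = 3.5
  S[X_2,X_3] = ((-2)·(-0.6) + (2)·(0.4) + (-1)·(-2.6) + (-1)·(4.4) + (2)·(-1.6)) / 4 = -3/4 = -0.75
  S[X_3,X_3] = ((-0.6)·(-0.6) + (0.4)·(0.4) + (-2.6)·(-2.6) + (4.4)·(4.4) + (-1.6)·(-1.6)) / 4 = 29.2/4 = 7.3

S is symmetric (S[j,i] = S[i,j]). Assembling:

S = [[7.7, 4, -5.15],
 [4, 3.5, -0.75],
 [-5.15, -0.75, 7.3]]


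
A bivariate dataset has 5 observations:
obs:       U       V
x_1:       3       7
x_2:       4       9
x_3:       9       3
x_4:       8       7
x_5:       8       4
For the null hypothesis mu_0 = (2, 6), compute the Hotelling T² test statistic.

Step 1 — sample mean vector:
  mean(U) = (3 + 4 + 9 + 8 + 8) / 5 = 32/5 = 6.4
  mean(V) = (7 + 9 + 3 + 7 + 4) / 5 = 30/5 = 6
  x̄ = (6.4, 6),  deviation x̄ - mu_0 = (6.4, 6) - (2, 6) = (4.4, 0).

Step 2 — sample covariance matrix, S[i,j] = (1/(n-1)) · Σ_k (x_{k,i} - mean_i) · (x_{k,j} - mean_j), divisor n-1 = 4:
  S[U,U] = ((-3.4)·(-3.4) + (-2.4)·(-2.4) + (2.6)·(2.6) + (1.6)·(1.6) + (1.6)·(1.6)) / 4 = 29.2/4 = 7.3
  S[U,V] = ((-3.4)·(1) + (-2.4)·(3) + (2.6)·(-3) + (1.6)·(1) + (1.6)·(-2)) / 4 = -20/4 = -5
  S[V,V] = ((1)·(1) + (3)·(3) + (-3)·(-3) + (1)·(1) + (-2)·(-2)) / 4 = 24/4 = 6
  S = [[7.3, -5],
 [-5, 6]].

Step 3 — invert S. det(S) = 7.3·6 - (-5)² = 18.8.
  S^{-1} = (1/det) · [[d, -b], [-b, a]] = [[0.3191, 0.266],
 [0.266, 0.3883]].

Step 4 — quadratic form (x̄ - mu_0)^T · S^{-1} · (x̄ - mu_0):
  S^{-1} · (x̄ - mu_0) = (1.4043, 1.1702),
  (x̄ - mu_0)^T · [...] = (4.4)·(1.4043) + (0)·(1.1702) = 6.1787.

Step 5 — scale by n: T² = 5 · 6.1787 = 30.8936.

T² ≈ 30.8936


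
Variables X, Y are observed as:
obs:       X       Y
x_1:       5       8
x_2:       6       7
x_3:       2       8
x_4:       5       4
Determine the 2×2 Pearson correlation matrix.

Step 1 — column means:
  mean(X) = (5 + 6 + 2 + 5) / 4 = 18/4 = 4.5
  mean(Y) = (8 + 7 + 8 + 4) / 4 = 27/4 = 6.75

Step 2 — sample variances and covariances s[i,j] = (1/(n-1)) · Σ_k (x_{k,i} - mean_i) · (x_{k,j} - mean_j), with n-1 = 3:
  s[X,X] = ((0.5)·(0.5) + (1.5)·(1.5) + (-2.5)·(-2.5) + (0.5)·(0.5)) / 3 = 9/3 = 3
  s[X,Y] = ((0.5)·(1.25) + (1.5)·(0.25) + (-2.5)·(1.25) + (0.5)·(-2.75)) / 3 = -3.5/3 = -1.1667
  s[Y,Y] = ((1.25)·(1.25) + (0.25)·(0.25) + (1.25)·(1.25) + (-2.75)·(-2.75)) / 3 = 10.75/3 = 3.5833
  Sample standard deviations s_i = √(s[i,i]):
  s(X) = √(3) = 1.7321
  s(Y) = √(3.5833) = 1.893

Step 3 — r_{ij} = s_{ij} / (s_i · s_j):
  r[X,X] = 1 (diagonal).
  r[X,Y] = -1.1667 / (1.7321 · 1.893) = -1.1667 / 3.2787 = -0.3558
  r[Y,Y] = 1 (diagonal).

R is symmetric with unit diagonal. Assembling:

R = [[1, -0.3558],
 [-0.3558, 1]]


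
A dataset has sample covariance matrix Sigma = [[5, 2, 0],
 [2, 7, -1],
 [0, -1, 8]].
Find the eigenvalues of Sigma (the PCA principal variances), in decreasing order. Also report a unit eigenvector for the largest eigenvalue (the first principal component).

Step 1 — characteristic polynomial p(λ) = det(λI - Sigma) = λ³ - tr·λ² + c_1·λ - det, where tr = trace, c_1 = sum of the principal 2×2 minors, det = det(Sigma):
  tr = 5 + 7 + 8 = 20,
  c_1 = (5·7 - (2)²) + (5·8 - (0)²) + (7·8 - (-1)²) = 31 + 40 + 55 = 126,
  det = 5·(7·8 - (-1)²) - (2)·((2)·8 - (-1)·(0)) + (0)·((2)·(-1) - 7·(0)) = 5·(55) - (2)·(16) + (0)·(-2) = 243.
  So p(λ) = λ³ - 20λ² + 126λ - 243.
Step 2 — look for an integer root (rational root theorem: any rational root is an integer divisor of 243). Testing λ = 9:
  p(9) = 729 - 1620 + 1134 - 243 = 0  ✓
  Dividing out (λ - 9): p(λ) = (λ - 9)(λ² - 11λ + 27).
Step 3 — remaining eigenvalues from the quadratic λ² - 11λ + 27 = 0:
  Δ = 11² - 4·27 = 121 - 108 = 13,  λ = (11 ± √13)/2 = (11 ± 3.6056)/2 ≈ 7.3028 or 3.6972.
  Sorted: λ_1 = 9,  λ_2 = 7.3028,  λ_3 = 3.6972  (check: sum = 20 = tr ✓).

Step 4 — unit eigenvector for λ_1 = 9: v spans the null space of (Sigma - λ_1 I), whose rows are
  r_1 = (-4, 2, 0),  r_2 = (2, -2, -1),  r_3 = (0, -1, -1).
  v is orthogonal to every row, so take v ∝ r_1 × r_2 = ((2)·(-1) - (0)·(-2), (0)·(2) - (-4)·(-1), (-4)·(-2) - (2)·(2)) = (-2, -4, 4).
  Rescale (divide by 2; multiply by -1 so the first nonzero entry is positive): u = (1, 2, -2).
  ||u|| = √((1)² + (2)² + (-2)²) = √(9) = 3,  v_1 = u/||u|| ≈ (0.3333, 0.6667, -0.6667) (||v_1|| = 1).

λ_1 = 9,  λ_2 = 7.3028,  λ_3 = 3.6972;  v_1 ≈ (0.3333, 0.6667, -0.6667)


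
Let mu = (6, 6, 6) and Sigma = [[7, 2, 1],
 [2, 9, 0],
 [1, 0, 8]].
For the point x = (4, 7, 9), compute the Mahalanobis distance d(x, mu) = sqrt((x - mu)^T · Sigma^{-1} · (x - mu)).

Step 1 — centre the observation: (x - mu) = (-2, 1, 3).

Step 2 — invert Sigma (cofactor / det for 3×3, or solve directly):
  Sigma^{-1} = [[0.1555, -0.0346, -0.0194],
 [-0.0346, 0.1188, 0.0043],
 [-0.0194, 0.0043, 0.1274]].

Step 3 — form the quadratic (x - mu)^T · Sigma^{-1} · (x - mu):
  Sigma^{-1} · (x - mu) = (-0.4039, 0.2009, 0.4255).
  (x - mu)^T · [Sigma^{-1} · (x - mu)] = (-2)·(-0.4039) + (1)·(0.2009) + (3)·(0.4255) = 2.2851.

Step 4 — take square root: d = √(2.2851) ≈ 1.5117.

d(x, mu) = √(2.2851) ≈ 1.5117


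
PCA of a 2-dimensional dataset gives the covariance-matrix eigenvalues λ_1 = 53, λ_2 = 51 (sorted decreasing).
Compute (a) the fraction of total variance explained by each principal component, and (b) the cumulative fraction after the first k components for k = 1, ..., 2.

Step 1 — total variance = trace(Sigma) = Σ λ_i = 53 + 51 = 104.

Step 2 — fraction explained by component i = λ_i / Σ λ:
  PC1: 53/104 = 0.5096
  PC2: 51/104 = 0.4904

Step 3 — cumulative fraction after k components = (λ_1 + ... + λ_k) / Σ λ:
  k = 1: 53/104 = 0.5096
  k = 2: (53 + 51)/104 = 104/104 = 1

Summary (fraction, with percent):

explained: PC1 0.5096 (50.96%), PC2 0.4904 (49.04%);  cumulative: 0.5096, 1


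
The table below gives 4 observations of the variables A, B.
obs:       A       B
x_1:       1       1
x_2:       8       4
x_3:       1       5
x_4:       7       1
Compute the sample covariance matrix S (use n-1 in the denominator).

Step 1 — column means:
  mean(A) = (1 + 8 + 1 + 7) / 4 = 17/4 = 4.25
  mean(B) = (1 + 4 + 5 + 1) / 4 = 11/4 = 2.75

Step 2 — sample covariance S[i,j] = (1/(n-1)) · Σ_k (x_{k,i} - mean_i) · (x_{k,j} - mean_j), with n-1 = 3.
  S[A,A] = ((-3.25)·(-3.25) + (3.75)·(3.75) + (-3.25)·(-3.25) + (2.75)·(2.75)) / 3 = 42.75/3 = 14.25
  S[A,B] = ((-3.25)·(-1.75) + (3.75)·(1.25) + (-3.25)·(2.25) + (2.75)·(-1.75)) / 3 = -1.75/3 = -0.5833
  S[B,B] = ((-1.75)·(-1.75) + (1.25)·(1.25) + (2.25)·(2.25) + (-1.75)·(-1.75)) / 3 = 12.75/3 = 4.25

S is symmetric (S[j,i] = S[i,j]). Assembling:

S = [[14.25, -0.5833],
 [-0.5833, 4.25]]


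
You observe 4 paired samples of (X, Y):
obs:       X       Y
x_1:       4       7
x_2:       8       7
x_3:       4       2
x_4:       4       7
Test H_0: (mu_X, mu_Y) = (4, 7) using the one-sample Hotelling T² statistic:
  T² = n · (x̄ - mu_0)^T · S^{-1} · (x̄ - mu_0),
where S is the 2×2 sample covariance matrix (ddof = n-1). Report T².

Step 1 — sample mean vector:
  mean(X) = (4 + 8 + 4 + 4) / 4 = 20/4 = 5
  mean(Y) = (7 + 7 + 2 + 7) / 4 = 23/4 = 5.75
  x̄ = (5, 5.75),  deviation x̄ - mu_0 = (5, 5.75) - (4, 7) = (1, -1.25).

Step 2 — sample covariance matrix, S[i,j] = (1/(n-1)) · Σ_k (x_{k,i} - mean_i) · (x_{k,j} - mean_j), divisor n-1 = 3:
  S[X,X] = ((-1)·(-1) + (3)·(3) + (-1)·(-1) + (-1)·(-1)) / 3 = 12/3 = 4
  S[X,Y] = ((-1)·(1.25) + (3)·(1.25) + (-1)·(-3.75) + (-1)·(1.25)) / 3 = 5/3 = 1.6667
  S[Y,Y] = ((1.25)·(1.25) + (1.25)·(1.25) + (-3.75)·(-3.75) + (1.25)·(1.25)) / 3 = 18.75/3 = 6.25
  S = [[4, 1.6667],
 [1.6667, 6.25]].

Step 3 — invert S. det(S) = 4·6.25 - (1.6667)² = 22.2222.
  S^{-1} = (1/det) · [[d, -b], [-b, a]] = [[0.2812, -0.075],
 [-0.075, 0.18]].

Step 4 — quadratic form (x̄ - mu_0)^T · S^{-1} · (x̄ - mu_0):
  S^{-1} · (x̄ - mu_0) = (0.375, -0.3),
  (x̄ - mu_0)^T · [...] = (1)·(0.375) + (-1.25)·(-0.3) = 0.75.

Step 5 — scale by n: T² = 4 · 0.75 = 3.

T² ≈ 3


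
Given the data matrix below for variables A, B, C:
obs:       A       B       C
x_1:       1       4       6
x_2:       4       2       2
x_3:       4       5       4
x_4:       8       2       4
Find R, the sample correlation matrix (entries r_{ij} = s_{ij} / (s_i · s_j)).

Step 1 — column means:
  mean(A) = (1 + 4 + 4 + 8) / 4 = 17/4 = 4.25
  mean(B) = (4 + 2 + 5 + 2) / 4 = 13/4 = 3.25
  mean(C) = (6 + 2 + 4 + 4) / 4 = 16/4 = 4

Step 2 — sample variances and covariances s[i,j] = (1/(n-1)) · Σ_k (x_{k,i} - mean_i) · (x_{k,j} - mean_j), with n-1 = 3:
  s[A,A] = ((-3.25)·(-3.25) + (-0.25)·(-0.25) + (-0.25)·(-0.25) + (3.75)·(3.75)) / 3 = 24.75/3 = 8.25
  s[A,B] = ((-3.25)·(0.75) + (-0.25)·(-1.25) + (-0.25)·(1.75) + (3.75)·(-1.25)) / 3 = -7.25/3 = -2.4167
  s[A,C] = ((-3.25)·(2) + (-0.25)·(-2) + (-0.25)·(0) + (3.75)·(0)) / 3 = -6/3 = -2
  s[B,B] = ((0.75)·(0.75) + (-1.25)·(-1.25) + (1.75)·(1.75) + (-1.25)·(-1.25)) / 3 = 6.75/3 = 2.25
  s[B,C] = ((0.75)·(2) + (-1.25)·(-2) + (1.75)·(0) + (-1.25)·(0)) / 3 = 4/3 = 1.3333
  s[C,C] = ((2)·(2) + (-2)·(-2) + (0)·(0) + (0)·(0)) / 3 = 8/3 = 2.6667
  Sample standard deviations s_i = √(s[i,i]):
  s(A) = √(8.25) = 2.8723
  s(B) = √(2.25) = 1.5
  s(C) = √(2.6667) = 1.633

Step 3 — r_{ij} = s_{ij} / (s_i · s_j):
  r[A,A] = 1 (diagonal).
  r[A,B] = -2.4167 / (2.8723 · 1.5) = -2.4167 / 4.3084 = -0.5609
  r[A,C] = -2 / (2.8723 · 1.633) = -2 / 4.6904 = -0.4264
  r[B,B] = 1 (diagonal).
  r[B,C] = 1.3333 / (1.5 · 1.633) = 1.3333 / 2.4495 = 0.5443
  r[C,C] = 1 (diagonal).

R is symmetric with unit diagonal. Assembling:

R = [[1, -0.5609, -0.4264],
 [-0.5609, 1, 0.5443],
 [-0.4264, 0.5443, 1]]


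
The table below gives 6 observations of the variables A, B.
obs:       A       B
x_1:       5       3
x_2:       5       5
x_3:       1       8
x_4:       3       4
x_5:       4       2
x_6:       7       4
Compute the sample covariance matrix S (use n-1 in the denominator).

Step 1 — column means:
  mean(A) = (5 + 5 + 1 + 3 + 4 + 7) / 6 = 25/6 = 4.1667
  mean(B) = (3 + 5 + 8 + 4 + 2 + 4) / 6 = 26/6 = 4.3333

Step 2 — sample covariance S[i,j] = (1/(n-1)) · Σ_k (x_{k,i} - mean_i) · (x_{k,j} - mean_j), with n-1 = 5.
  S[A,A] = ((0.8333)·(0.8333) + (0.8333)·(0.8333) + (-3.1667)·(-3.1667) + (-1.1667)·(-1.1667) + (-0.1667)·(-0.1667) + (2.8333)·(2.8333)) / 5 = 20.8333/5 = 4.1667
  S[A,B] = ((0.8333)·(-1.3333) + (0.8333)·(0.6667) + (-3.1667)·(3.6667) + (-1.1667)·(-0.3333) + (-0.1667)·(-2.3333) + (2.8333)·(-0.3333)) / 5 = -12.3333/5 = -2.4667
  S[B,B] = ((-1.3333)·(-1.3333) + (0.6667)·(0.6667) + (3.6667)·(3.6667) + (-0.3333)·(-0.3333) + (-2.3333)·(-2.3333) + (-0.3333)·(-0.3333)) / 5 = 21.3333/5 = 4.2667

S is symmetric (S[j,i] = S[i,j]). Assembling:

S = [[4.1667, -2.4667],
 [-2.4667, 4.2667]]


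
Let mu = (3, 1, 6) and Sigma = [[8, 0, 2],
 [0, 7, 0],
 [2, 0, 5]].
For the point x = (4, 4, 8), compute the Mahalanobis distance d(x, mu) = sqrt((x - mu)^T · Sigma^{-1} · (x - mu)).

Step 1 — centre the observation: (x - mu) = (1, 3, 2).

Step 2 — invert Sigma (cofactor / det for 3×3, or solve directly):
  Sigma^{-1} = [[0.1389, 0, -0.0556],
 [0, 0.1429, 0],
 [-0.0556, 0, 0.2222]].

Step 3 — form the quadratic (x - mu)^T · Sigma^{-1} · (x - mu):
  Sigma^{-1} · (x - mu) = (0.0278, 0.4286, 0.3889).
  (x - mu)^T · [Sigma^{-1} · (x - mu)] = (1)·(0.0278) + (3)·(0.4286) + (2)·(0.3889) = 2.0913.

Step 4 — take square root: d = √(2.0913) ≈ 1.4461.

d(x, mu) = √(2.0913) ≈ 1.4461


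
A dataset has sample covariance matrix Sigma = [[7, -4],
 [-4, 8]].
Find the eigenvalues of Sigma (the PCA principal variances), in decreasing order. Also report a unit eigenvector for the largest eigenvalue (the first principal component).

Step 1 — characteristic polynomial of 2×2 Sigma:
  det(Sigma - λI) = λ² - trace · λ + det = 0.
  trace = 7 + 8 = 15, det = 7·8 - (-4)² = 40.
Step 2 — discriminant:
  Δ = trace² - 4·det = 225 - 160 = 65.
Step 3 — eigenvalues:
  λ = (trace ± √Δ)/2 = (15 ± 8.0623)/2,
  λ_1 = 11.5311,  λ_2 = 3.4689.

Step 4 — unit eigenvector for λ_1: solve (Sigma - λ_1 I)v = 0. First row:
  (7 - 11.5311)·v_x + (-4)·v_y = 0, i.e. (-4.5311)·v_x + (-4)·v_y = 0,
  so v ∝ (b, λ_1 - a) = (-4, 4.5311); multiply by -1 so the first entry is positive: u = (4, -4.5311).
  ||u|| = √((4)² + (-4.5311)²) = √(36.5311) ≈ 6.0441,
  v_1 = u/||u|| ≈ (0.6618, -0.7497) (||v_1|| = 1).

λ_1 = 11.5311,  λ_2 = 3.4689;  v_1 ≈ (0.6618, -0.7497)


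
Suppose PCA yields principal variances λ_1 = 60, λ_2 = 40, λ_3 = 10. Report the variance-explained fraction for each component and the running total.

Step 1 — total variance = trace(Sigma) = Σ λ_i = 60 + 40 + 10 = 110.

Step 2 — fraction explained by component i = λ_i / Σ λ:
  PC1: 60/110 = 0.5455
  PC2: 40/110 = 0.3636
  PC3: 10/110 = 0.0909

Step 3 — cumulative fraction after k components = (λ_1 + ... + λ_k) / Σ λ:
  k = 1: 60/110 = 0.5455
  k = 2: (60 + 40)/110 = 100/110 = 0.9091
  k = 3: (60 + 40 + 10)/110 = 110/110 = 1

Summary (fraction, with percent):

explained: PC1 0.5455 (54.55%), PC2 0.3636 (36.36%), PC3 0.0909 (9.09%);  cumulative: 0.5455, 0.9091, 1


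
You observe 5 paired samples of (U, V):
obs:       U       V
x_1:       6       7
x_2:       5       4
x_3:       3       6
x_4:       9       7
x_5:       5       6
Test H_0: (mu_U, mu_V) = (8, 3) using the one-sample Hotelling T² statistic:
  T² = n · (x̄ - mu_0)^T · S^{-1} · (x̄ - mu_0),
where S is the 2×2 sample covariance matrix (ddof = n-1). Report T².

Step 1 — sample mean vector:
  mean(U) = (6 + 5 + 3 + 9 + 5) / 5 = 28/5 = 5.6
  mean(V) = (7 + 4 + 6 + 7 + 6) / 5 = 30/5 = 6
  x̄ = (5.6, 6),  deviation x̄ - mu_0 = (5.6, 6) - (8, 3) = (-2.4, 3).

Step 2 — sample covariance matrix, S[i,j] = (1/(n-1)) · Σ_k (x_{k,i} - mean_i) · (x_{k,j} - mean_j), divisor n-1 = 4:
  S[U,U] = ((0.4)·(0.4) + (-0.6)·(-0.6) + (-2.6)·(-2.6) + (3.4)·(3.4) + (-0.6)·(-0.6)) / 4 = 19.2/4 = 4.8
  S[U,V] = ((0.4)·(1) + (-0.6)·(-2) + (-2.6)·(0) + (3.4)·(1) + (-0.6)·(0)) / 4 = 5/4 = 1.25
  S[V,V] = ((1)·(1) + (-2)·(-2) + (0)·(0) + (1)·(1) + (0)·(0)) / 4 = 6/4 = 1.5
  S = [[4.8, 1.25],
 [1.25, 1.5]].

Step 3 — invert S. det(S) = 4.8·1.5 - (1.25)² = 5.6375.
  S^{-1} = (1/det) · [[d, -b], [-b, a]] = [[0.2661, -0.2217],
 [-0.2217, 0.8514]].

Step 4 — quadratic form (x̄ - mu_0)^T · S^{-1} · (x̄ - mu_0):
  S^{-1} · (x̄ - mu_0) = (-1.3038, 3.0865),
  (x̄ - mu_0)^T · [...] = (-2.4)·(-1.3038) + (3)·(3.0865) = 12.3885.

Step 5 — scale by n: T² = 5 · 12.3885 = 61.9424.

T² ≈ 61.9424


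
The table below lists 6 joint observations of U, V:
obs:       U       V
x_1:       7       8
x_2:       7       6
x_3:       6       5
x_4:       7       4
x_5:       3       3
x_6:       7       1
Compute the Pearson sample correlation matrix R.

Step 1 — column means:
  mean(U) = (7 + 7 + 6 + 7 + 3 + 7) / 6 = 37/6 = 6.1667
  mean(V) = (8 + 6 + 5 + 4 + 3 + 1) / 6 = 27/6 = 4.5

Step 2 — sample variances and covariances s[i,j] = (1/(n-1)) · Σ_k (x_{k,i} - mean_i) · (x_{k,j} - mean_j), with n-1 = 5:
  s[U,U] = ((0.8333)·(0.8333) + (0.8333)·(0.8333) + (-0.1667)·(-0.1667) + (0.8333)·(0.8333) + (-3.1667)·(-3.1667) + (0.8333)·(0.8333)) / 5 = 12.8333/5 = 2.5667
  s[U,V] = ((0.8333)·(3.5) + (0.8333)·(1.5) + (-0.1667)·(0.5) + (0.8333)·(-0.5) + (-3.1667)·(-1.5) + (0.8333)·(-3.5)) / 5 = 5.5/5 = 1.1
  s[V,V] = ((3.5)·(3.5) + (1.5)·(1.5) + (0.5)·(0.5) + (-0.5)·(-0.5) + (-1.5)·(-1.5) + (-3.5)·(-3.5)) / 5 = 29.5/5 = 5.9
  Sample standard deviations s_i = √(s[i,i]):
  s(U) = √(2.5667) = 1.6021
  s(V) = √(5.9) = 2.429

Step 3 — r_{ij} = s_{ij} / (s_i · s_j):
  r[U,U] = 1 (diagonal).
  r[U,V] = 1.1 / (1.6021 · 2.429) = 1.1 / 3.8914 = 0.2827
  r[V,V] = 1 (diagonal).

R is symmetric with unit diagonal. Assembling:

R = [[1, 0.2827],
 [0.2827, 1]]
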